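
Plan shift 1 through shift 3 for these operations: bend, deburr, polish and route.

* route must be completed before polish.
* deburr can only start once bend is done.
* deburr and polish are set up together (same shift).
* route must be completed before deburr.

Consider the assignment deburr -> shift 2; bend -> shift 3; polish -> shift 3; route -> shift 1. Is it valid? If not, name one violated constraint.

No. deburr can only start once bend is done is not satisfied.

route must be completed before deburr — holds.
deburr and polish are set up together (same shift) — violated.
route must be completed before polish — holds.
deburr can only start once bend is done — violated.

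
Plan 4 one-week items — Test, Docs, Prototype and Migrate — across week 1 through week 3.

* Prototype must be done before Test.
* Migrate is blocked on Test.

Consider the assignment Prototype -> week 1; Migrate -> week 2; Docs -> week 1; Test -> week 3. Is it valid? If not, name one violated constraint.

Invalid. Migrate is blocked on Test.

Migrate is blocked on Test — violated.
Prototype must be done before Test — holds.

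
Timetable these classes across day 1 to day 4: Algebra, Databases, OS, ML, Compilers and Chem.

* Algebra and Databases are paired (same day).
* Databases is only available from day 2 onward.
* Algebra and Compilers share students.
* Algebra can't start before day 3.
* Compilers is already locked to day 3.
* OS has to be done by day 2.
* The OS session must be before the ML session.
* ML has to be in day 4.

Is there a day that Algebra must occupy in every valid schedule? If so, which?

day 4

Algebra's window is day 3–day 4.
Compilers is fixed at day 3, and Algebra can't share a day with Compilers.
So Algebra must be day 4.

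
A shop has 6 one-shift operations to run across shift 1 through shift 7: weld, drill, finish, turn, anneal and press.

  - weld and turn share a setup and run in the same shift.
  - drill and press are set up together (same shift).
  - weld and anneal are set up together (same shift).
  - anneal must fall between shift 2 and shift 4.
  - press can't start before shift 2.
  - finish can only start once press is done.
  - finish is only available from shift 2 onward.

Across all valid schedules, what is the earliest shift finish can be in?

Finish is available from shift 2; precedence pushes finish to at least shift 3.
finish at shift 3 is achievable: drill=shift 2, finish=shift 3, turn=shift 2, press=shift 2, anneal=shift 2, weld=shift 2.

shift 3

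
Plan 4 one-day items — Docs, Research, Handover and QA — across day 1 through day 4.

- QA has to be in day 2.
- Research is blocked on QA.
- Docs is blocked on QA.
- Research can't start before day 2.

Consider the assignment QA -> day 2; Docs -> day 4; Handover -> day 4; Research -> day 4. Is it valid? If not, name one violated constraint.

Research is blocked on QA — holds.
Research can't start before day 2 — holds.
Docs is blocked on QA — holds.
QA has to be in day 2 — holds.

Yes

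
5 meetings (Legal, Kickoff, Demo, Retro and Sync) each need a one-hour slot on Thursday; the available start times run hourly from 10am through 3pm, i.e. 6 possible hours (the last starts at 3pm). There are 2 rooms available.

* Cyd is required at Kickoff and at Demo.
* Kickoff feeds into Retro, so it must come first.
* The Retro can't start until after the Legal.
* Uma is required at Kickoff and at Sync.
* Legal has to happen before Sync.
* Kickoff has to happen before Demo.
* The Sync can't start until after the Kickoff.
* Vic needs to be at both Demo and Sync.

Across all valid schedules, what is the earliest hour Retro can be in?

Precedence pushes Retro to at least 11am.
Retro at 11am is achievable: Sync -> 11am; Kickoff -> 10am; Demo -> 12pm; Legal -> 10am; Retro -> 11am.

11am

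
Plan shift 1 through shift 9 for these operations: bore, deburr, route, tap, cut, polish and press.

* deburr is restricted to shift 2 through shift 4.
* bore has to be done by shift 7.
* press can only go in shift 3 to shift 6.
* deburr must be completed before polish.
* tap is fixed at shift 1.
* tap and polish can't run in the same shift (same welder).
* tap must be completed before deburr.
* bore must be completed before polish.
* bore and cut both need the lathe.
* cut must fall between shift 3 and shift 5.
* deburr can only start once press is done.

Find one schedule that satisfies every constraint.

tap=shift 1, press=shift 3, deburr=shift 4, route=shift 1, polish=shift 5, cut=shift 3, bore=shift 1

Checking: tap(shift 1) before deburr(shift 4); press(shift 3) before deburr(shift 4); deburr(shift 4) before polish(shift 5); bore(shift 1) before polish(shift 5); bore(shift 1) != cut(shift 3); tap(shift 1) != polish(shift 5); bore=shift 1 in [shift 1,shift 7]; cut=shift 3 in [shift 3,shift 5]; deburr=shift 4 in [shift 2,shift 4]; press=shift 3 in [shift 3,shift 6]; tap=shift 1 in [shift 1,shift 1].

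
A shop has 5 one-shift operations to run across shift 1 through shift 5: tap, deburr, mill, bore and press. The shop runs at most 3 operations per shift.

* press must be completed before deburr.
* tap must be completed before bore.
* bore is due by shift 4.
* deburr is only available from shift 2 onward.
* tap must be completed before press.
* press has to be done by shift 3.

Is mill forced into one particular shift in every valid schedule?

No

mill can be shift 1 (e.g. deburr=shift 3, press=shift 2, bore=shift 2, mill=shift 1, tap=shift 1) or shift 2 (e.g. press in shift 2; bore in shift 2; deburr in shift 3; mill in shift 2; tap in shift 1).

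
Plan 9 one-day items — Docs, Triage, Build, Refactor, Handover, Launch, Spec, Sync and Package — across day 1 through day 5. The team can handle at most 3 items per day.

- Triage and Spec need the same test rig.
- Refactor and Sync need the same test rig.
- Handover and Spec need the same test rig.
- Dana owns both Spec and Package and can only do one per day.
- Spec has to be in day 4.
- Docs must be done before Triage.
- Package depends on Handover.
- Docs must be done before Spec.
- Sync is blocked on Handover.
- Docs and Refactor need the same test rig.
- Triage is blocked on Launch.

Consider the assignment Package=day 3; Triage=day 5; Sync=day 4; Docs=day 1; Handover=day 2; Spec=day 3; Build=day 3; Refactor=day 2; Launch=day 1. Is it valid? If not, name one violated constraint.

Spec has to be in day 4 — violated.
Docs must be done before Triage — holds.
Docs and Refactor need the same test rig — holds.
Triage and Spec need the same test rig — holds.
Refactor and Sync need the same test rig — holds.
Docs must be done before Spec — holds.
Handover and Spec need the same test rig — holds.
Triage is blocked on Launch — holds.
Sync is blocked on Handover — holds.
The team can handle at most 3 items per day — holds.
Dana owns both Spec and Package and can only do one per day — violated.
Package depends on Handover — holds.

Invalid. Spec has to be in day 4.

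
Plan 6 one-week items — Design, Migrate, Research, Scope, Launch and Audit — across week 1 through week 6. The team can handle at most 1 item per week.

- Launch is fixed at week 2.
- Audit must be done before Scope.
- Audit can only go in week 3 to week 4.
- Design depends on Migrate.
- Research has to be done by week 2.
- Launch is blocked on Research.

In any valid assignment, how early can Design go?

week 5

Precedence pushes Design to at least week 2.
Design at week 5 is achievable: Audit -> week 3; Design -> week 5; Research -> week 1; Scope -> week 6; Launch -> week 2; Migrate -> week 4.
Nothing earlier works — the capacity limit rule out every week before week 5.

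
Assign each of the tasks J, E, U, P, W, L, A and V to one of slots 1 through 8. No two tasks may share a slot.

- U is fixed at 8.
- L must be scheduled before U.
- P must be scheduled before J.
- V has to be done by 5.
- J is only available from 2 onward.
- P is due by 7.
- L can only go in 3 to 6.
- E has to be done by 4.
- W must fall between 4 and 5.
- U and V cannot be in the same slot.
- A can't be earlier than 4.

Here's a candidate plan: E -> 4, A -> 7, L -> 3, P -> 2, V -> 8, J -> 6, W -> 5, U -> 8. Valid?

Invalid. V has to be done by 5.

P must be scheduled before J — holds.
E has to be done by 4 — holds.
V has to be done by 5 — violated.
U and V cannot be in the same slot — violated.
J is only available from 2 onward — holds.
No two tasks may share a slot — violated.
P is due by 7 — holds.
W must fall between 4 and 5 — holds.
L can only go in 3 to 6 — holds.
A can't be earlier than 4 — holds.
U is fixed at 8 — holds.
L must be scheduled before U — holds.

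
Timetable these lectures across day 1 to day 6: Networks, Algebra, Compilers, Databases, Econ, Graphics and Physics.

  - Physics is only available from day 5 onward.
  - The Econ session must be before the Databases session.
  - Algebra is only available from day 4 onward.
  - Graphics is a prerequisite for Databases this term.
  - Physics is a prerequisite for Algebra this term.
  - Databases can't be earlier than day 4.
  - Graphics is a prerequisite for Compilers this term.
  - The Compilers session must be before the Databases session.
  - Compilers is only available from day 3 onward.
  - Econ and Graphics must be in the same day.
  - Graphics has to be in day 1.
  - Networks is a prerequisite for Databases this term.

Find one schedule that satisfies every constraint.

Physics=day 5, Graphics=day 1, Compilers=day 3, Networks=day 1, Databases=day 4, Econ=day 1, Algebra=day 6

Checking: Physics(day 5) before Algebra(day 6); Graphics(day 1) before Compilers(day 3); Networks(day 1) before Databases(day 4); Compilers(day 3) before Databases(day 4); Econ(day 1) before Databases(day 4); Graphics(day 1) before Databases(day 4); Econ = Graphics = day 1; Physics=day 5 in [day 5,day 6]; Algebra=day 6 in [day 4,day 6]; Compilers=day 3 in [day 3,day 6]; Databases=day 4 in [day 4,day 6]; Graphics=day 1 in [day 1,day 1].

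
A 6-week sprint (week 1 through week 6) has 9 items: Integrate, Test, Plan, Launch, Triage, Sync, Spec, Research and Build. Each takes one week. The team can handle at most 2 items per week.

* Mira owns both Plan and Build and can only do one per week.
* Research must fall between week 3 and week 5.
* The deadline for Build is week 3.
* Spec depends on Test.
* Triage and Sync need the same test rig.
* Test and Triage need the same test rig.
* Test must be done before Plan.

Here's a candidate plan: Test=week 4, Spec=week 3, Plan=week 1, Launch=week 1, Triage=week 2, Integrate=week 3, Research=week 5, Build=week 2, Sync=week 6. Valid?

Mira owns both Plan and Build and can only do one per week — holds.
Research must fall between week 3 and week 5 — holds.
The team can handle at most 2 items per week — holds.
Test must be done before Plan — violated.
Test and Triage need the same test rig — holds.
The deadline for Build is week 3 — holds.
Triage and Sync need the same test rig — holds.
Spec depends on Test — violated.

No. Test must be done before Plan is not satisfied.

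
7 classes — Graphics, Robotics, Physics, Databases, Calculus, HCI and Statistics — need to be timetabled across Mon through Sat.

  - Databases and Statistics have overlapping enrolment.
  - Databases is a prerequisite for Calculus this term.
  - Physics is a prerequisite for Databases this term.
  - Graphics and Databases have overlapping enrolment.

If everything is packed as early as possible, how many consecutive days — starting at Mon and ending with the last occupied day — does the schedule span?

3 days

The precedence chain requires at least 3 distinct days.
3 works (last occupied day: Wed): for example Physics=Mon, HCI=Mon, Statistics=Mon, Databases=Tue, Calculus=Wed, Robotics=Mon, Graphics=Mon.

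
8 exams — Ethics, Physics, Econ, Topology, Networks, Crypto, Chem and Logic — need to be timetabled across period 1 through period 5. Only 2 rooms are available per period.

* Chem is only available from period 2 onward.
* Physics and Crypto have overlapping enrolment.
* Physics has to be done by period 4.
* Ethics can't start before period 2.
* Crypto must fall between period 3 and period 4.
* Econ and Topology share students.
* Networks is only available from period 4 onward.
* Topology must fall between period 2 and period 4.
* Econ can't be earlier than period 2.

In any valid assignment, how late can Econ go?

period 5

Econ is available from period 2.
Econ at period 5 is achievable: Topology -> period 2, Networks -> period 4, Econ -> period 5, Chem -> period 3, Ethics -> period 2, Crypto -> period 3, Physics -> period 1, Logic -> period 1.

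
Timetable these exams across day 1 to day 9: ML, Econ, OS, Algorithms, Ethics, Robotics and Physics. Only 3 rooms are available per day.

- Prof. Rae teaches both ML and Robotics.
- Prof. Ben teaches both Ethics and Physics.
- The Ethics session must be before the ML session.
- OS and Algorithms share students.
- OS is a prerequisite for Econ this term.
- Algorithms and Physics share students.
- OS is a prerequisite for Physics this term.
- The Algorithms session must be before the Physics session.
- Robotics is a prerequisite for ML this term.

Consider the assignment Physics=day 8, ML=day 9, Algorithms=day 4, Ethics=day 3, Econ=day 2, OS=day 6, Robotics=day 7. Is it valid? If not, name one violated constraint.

OS is a prerequisite for Econ this term — violated.
OS and Algorithms share students — holds.
Prof. Rae teaches both ML and Robotics — holds.
Only 3 rooms are available per day — holds.
Prof. Ben teaches both Ethics and Physics — holds.
OS is a prerequisite for Physics this term — holds.
The Ethics session must be before the ML session — holds.
Algorithms and Physics share students — holds.
Robotics is a prerequisite for ML this term — holds.
The Algorithms session must be before the Physics session — holds.

Invalid. OS is a prerequisite for Econ this term.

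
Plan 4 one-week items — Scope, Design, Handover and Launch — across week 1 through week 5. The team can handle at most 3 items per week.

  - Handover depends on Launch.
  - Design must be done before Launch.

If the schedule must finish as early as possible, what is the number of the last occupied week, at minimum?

The precedence chain requires at least 3 distinct weeks.
With at most 3 per week and 4 work items, at least 2 weeks are needed.
3 works (last occupied week: week 3): for example Design in week 1; Launch in week 2; Scope in week 1; Handover in week 3.

week 3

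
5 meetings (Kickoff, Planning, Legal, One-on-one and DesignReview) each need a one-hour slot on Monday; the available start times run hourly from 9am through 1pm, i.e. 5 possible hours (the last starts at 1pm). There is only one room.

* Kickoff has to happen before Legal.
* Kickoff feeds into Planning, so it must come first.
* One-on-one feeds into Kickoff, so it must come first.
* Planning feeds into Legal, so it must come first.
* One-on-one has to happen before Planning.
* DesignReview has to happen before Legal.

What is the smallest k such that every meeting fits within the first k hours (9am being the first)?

5 hours

The precedence chain requires at least 4 distinct hours.
With at most 1 per hour and 5 meetings, at least 5 hours are needed.
5 works (last occupied hour: 1pm): for example Kickoff -> 10am; Legal -> 1pm; DesignReview -> 12pm; One-on-one -> 9am; Planning -> 11am.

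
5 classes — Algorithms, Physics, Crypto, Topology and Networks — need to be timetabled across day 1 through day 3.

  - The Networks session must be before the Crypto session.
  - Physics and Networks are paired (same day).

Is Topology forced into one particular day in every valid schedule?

No

Topology can be day 1 (e.g. Crypto=day 2, Algorithms=day 1, Physics=day 1, Networks=day 1, Topology=day 1) or day 2 (e.g. Networks -> day 1; Topology -> day 2; Crypto -> day 2; Physics -> day 1; Algorithms -> day 1).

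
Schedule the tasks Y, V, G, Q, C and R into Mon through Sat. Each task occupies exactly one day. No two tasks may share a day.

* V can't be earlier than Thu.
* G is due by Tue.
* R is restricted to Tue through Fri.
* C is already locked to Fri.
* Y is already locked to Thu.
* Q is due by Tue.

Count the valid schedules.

2

Enumerating: Y -> Thu, R -> Wed, C -> Fri, Q -> Tue, G -> Mon, V -> Sat | Q=Mon; C=Fri; Y=Thu; V=Sat; R=Wed; G=Tue.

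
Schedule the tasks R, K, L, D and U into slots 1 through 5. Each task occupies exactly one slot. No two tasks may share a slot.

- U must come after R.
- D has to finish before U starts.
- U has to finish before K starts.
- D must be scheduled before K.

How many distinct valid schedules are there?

Splitting on R: it can be 1 (4), 2 (4), 3 (2). Listing each branch's schedules as (K, L, D, U):
R=1: (4,5,2,3) (5,2,3,4) (5,3,2,4) (5,4,2,3) — 4.
R=2: (4,5,1,3) (5,1,3,4) (5,3,1,4) (5,4,1,3) — 4.
R=3: (5,1,2,4) (5,2,1,4) — 2.
Summing: 4 + 4 + 2 = 10.

10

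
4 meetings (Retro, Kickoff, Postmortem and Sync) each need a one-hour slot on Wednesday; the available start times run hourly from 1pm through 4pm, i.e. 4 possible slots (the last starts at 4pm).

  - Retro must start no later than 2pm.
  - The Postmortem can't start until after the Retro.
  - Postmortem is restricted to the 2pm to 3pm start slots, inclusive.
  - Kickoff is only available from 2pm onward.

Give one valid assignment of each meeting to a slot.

Kickoff in 2pm; Retro in 1pm; Sync in 1pm; Postmortem in 2pm

Checking: Retro(1pm) before Postmortem(2pm); Postmortem=2pm in [2pm,3pm]; Kickoff=2pm in [2pm,4pm]; Retro=1pm in [1pm,2pm].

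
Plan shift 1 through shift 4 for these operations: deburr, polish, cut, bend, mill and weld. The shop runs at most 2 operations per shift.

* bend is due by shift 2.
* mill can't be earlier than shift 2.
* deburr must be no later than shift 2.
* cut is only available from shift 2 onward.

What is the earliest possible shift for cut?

Cut is available from shift 2.
cut at shift 2 is achievable: mill in shift 2; bend in shift 1; weld in shift 3; polish in shift 3; deburr in shift 1; cut in shift 2.

shift 2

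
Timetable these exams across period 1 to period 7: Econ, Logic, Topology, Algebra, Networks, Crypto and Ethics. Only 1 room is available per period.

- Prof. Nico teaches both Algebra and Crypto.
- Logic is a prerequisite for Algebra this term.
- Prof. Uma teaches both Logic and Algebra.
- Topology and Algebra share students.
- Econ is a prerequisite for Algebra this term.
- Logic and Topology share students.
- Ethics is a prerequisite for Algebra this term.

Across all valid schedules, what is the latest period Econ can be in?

period 6

Downstream work caps Econ at period 6.
Econ at period 6 is achievable: Networks=period 4; Logic=period 1; Ethics=period 2; Crypto=period 5; Topology=period 3; Econ=period 6; Algebra=period 7.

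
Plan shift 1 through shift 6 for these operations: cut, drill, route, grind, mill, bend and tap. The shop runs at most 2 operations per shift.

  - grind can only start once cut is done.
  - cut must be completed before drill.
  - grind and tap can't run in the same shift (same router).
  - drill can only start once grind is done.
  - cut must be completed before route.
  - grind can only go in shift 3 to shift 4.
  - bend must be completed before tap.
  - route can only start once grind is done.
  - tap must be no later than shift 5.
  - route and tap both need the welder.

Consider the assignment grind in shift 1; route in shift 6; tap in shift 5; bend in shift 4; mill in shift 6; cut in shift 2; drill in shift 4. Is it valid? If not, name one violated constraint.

grind and tap can't run in the same shift (same router) — holds.
cut must be completed before route — holds.
tap must be no later than shift 5 — holds.
route can only start once grind is done — holds.
grind can only start once cut is done — violated.
The shop runs at most 2 operations per shift — holds.
cut must be completed before drill — holds.
drill can only start once grind is done — holds.
bend must be completed before tap — holds.
route and tap both need the welder — holds.
grind can only go in shift 3 to shift 4 — violated.

Invalid. grind can only go in shift 3 to shift 4.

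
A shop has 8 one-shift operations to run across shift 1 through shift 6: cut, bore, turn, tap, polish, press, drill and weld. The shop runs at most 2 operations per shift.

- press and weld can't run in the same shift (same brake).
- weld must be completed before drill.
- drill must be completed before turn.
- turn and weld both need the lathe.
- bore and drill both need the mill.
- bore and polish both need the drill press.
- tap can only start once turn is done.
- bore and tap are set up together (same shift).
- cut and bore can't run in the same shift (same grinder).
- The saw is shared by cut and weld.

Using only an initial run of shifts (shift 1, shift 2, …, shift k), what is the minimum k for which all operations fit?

4 shifts

The precedence chain requires at least 4 distinct shifts.
With at most 2 per shift and 8 operations, at least 4 shifts are needed.
4 works (last occupied shift: shift 4): for example polish -> shift 1; tap -> shift 4; cut -> shift 2; turn -> shift 3; bore -> shift 4; weld -> shift 1; drill -> shift 2; press -> shift 3.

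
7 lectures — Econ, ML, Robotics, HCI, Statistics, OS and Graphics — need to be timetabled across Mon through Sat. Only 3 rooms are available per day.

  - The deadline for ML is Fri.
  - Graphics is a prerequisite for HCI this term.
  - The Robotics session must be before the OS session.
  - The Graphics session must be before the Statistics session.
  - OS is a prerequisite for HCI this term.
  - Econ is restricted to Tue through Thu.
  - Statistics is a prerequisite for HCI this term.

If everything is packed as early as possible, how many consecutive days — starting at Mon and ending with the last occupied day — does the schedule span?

The precedence chain requires at least 3 distinct days.
With at most 3 per day and 7 lectures, at least 3 days are needed.
3 works (last occupied day: Wed): for example Econ -> Tue; HCI -> Wed; Robotics -> Mon; Statistics -> Tue; Graphics -> Mon; OS -> Tue; ML -> Mon.

3 days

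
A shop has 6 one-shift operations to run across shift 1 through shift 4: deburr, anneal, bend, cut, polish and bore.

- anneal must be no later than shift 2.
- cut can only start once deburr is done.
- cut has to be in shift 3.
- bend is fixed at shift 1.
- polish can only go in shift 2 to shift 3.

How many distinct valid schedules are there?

32

Splitting on deburr: it can be shift 1 (16), shift 2 (16). Listing each branch's schedules as (anneal, bend, cut, polish, bore) by shift number:
deburr=shift 1: (1,1,3,2,1) (1,1,3,2,2) (1,1,3,2,3) (1,1,3,2,4) (1,1,3,3,1) (1,1,3,3,2) (1,1,3,3,3) (1,1,3,3,4) (2,1,3,2,1) (2,1,3,2,2) (2,1,3,2,3) (2,1,3,2,4) (2,1,3,3,1) (2,1,3,3,2) (2,1,3,3,3) (2,1,3,3,4) — 16.
deburr=shift 2: (1,1,3,2,1) (1,1,3,2,2) (1,1,3,2,3) (1,1,3,2,4) (1,1,3,3,1) (1,1,3,3,2) (1,1,3,3,3) (1,1,3,3,4) (2,1,3,2,1) (2,1,3,2,2) (2,1,3,2,3) (2,1,3,2,4) (2,1,3,3,1) (2,1,3,3,2) (2,1,3,3,3) (2,1,3,3,4) — 16.
Summing: 16 + 16 = 32.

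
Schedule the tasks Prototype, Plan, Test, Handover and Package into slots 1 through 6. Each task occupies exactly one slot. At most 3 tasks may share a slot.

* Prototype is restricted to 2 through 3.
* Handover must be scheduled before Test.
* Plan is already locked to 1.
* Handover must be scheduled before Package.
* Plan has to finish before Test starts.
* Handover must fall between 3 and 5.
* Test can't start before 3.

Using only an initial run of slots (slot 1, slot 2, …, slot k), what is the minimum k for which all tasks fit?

4 slots

The precedence chain requires at least 2 distinct slots.
With at most 3 per slot and 5 tasks, at least 2 slots are needed.
Propagating the time windows through the other constraints, Test can't land before 4, so the schedule must run through at least slot 4.
4 works (last occupied slot: 4): for example Test=4; Prototype=2; Handover=3; Package=4; Plan=1.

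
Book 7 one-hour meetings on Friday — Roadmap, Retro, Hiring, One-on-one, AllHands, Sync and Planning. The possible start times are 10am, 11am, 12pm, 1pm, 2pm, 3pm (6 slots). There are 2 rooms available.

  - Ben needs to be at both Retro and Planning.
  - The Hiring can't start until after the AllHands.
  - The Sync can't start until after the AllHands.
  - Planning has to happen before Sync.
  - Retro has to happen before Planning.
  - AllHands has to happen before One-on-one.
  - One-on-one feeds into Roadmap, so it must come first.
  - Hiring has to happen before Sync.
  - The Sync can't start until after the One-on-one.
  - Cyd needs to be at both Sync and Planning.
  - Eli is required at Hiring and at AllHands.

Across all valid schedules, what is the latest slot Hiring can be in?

2pm

Precedence pushes Hiring to at least 11am; downstream work caps Hiring at 2pm.
Hiring at 2pm is achievable: Sync -> 3pm; One-on-one -> 11am; Hiring -> 2pm; Planning -> 11am; Retro -> 10am; AllHands -> 10am; Roadmap -> 12pm.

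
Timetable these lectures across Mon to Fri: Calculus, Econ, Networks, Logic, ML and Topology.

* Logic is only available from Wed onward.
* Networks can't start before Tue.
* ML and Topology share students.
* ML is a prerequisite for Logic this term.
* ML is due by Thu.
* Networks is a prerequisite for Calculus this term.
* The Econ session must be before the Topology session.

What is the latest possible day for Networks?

Networks is available from Tue; downstream work caps Networks at Thu.
Networks at Thu is achievable: Networks -> Thu, Calculus -> Fri, Topology -> Tue, ML -> Mon, Econ -> Mon, Logic -> Wed.

Thu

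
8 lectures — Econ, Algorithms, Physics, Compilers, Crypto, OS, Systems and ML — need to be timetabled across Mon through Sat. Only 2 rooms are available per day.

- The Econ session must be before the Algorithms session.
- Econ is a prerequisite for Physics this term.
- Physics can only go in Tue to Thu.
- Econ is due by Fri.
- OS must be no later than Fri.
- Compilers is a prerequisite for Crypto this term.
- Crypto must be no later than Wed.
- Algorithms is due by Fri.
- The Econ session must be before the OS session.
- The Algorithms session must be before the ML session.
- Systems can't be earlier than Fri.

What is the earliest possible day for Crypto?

Tue

Precedence pushes Crypto to at least Tue; Crypto's own window allows nothing later than Wed.
Crypto at Tue is achievable: Econ -> Mon; ML -> Thu; Physics -> Tue; OS -> Wed; Systems -> Fri; Crypto -> Tue; Algorithms -> Wed; Compilers -> Mon.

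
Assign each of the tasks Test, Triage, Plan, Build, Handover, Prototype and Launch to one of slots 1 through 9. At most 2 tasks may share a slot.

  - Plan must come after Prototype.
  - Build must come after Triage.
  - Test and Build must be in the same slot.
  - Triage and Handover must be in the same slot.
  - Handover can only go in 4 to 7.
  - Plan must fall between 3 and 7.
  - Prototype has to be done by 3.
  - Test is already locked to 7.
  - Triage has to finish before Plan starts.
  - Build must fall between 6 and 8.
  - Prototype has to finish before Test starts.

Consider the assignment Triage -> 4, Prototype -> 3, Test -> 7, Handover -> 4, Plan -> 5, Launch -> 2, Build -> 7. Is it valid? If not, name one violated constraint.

At most 2 tasks may share a slot — holds.
Prototype has to be done by 3 — holds.
Build must fall between 6 and 8 — holds.
Test and Build must be in the same slot — holds.
Triage and Handover must be in the same slot — holds.
Build must come after Triage — holds.
Handover can only go in 4 to 7 — holds.
Plan must fall between 3 and 7 — holds.
Plan must come after Prototype — holds.
Triage has to finish before Plan starts — holds.
Test is already locked to 7 — holds.
Prototype has to finish before Test starts — holds.

Valid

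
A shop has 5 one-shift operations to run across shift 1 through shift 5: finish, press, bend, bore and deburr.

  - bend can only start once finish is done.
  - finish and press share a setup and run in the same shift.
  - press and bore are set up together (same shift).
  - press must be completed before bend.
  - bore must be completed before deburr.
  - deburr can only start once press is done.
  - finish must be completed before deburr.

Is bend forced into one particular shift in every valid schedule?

bend can be shift 2 (e.g. press -> shift 1, deburr -> shift 2, bend -> shift 2, finish -> shift 1, bore -> shift 1) or shift 3 (e.g. finish in shift 1, deburr in shift 2, bore in shift 1, press in shift 1, bend in shift 3).

No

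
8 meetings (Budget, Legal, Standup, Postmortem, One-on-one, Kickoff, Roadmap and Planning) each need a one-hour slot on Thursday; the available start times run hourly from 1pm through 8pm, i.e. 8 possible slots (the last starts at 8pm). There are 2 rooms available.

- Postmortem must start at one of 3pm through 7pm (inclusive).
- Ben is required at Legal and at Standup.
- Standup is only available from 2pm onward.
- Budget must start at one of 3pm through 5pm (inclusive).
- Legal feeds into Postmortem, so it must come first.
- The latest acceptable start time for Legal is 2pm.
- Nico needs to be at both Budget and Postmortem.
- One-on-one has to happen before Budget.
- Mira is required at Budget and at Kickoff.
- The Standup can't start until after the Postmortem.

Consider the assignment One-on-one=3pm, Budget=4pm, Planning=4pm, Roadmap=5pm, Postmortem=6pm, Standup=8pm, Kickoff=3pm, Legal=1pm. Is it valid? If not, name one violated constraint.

One-on-one has to happen before Budget — holds.
Ben is required at Legal and at Standup — holds.
Legal feeds into Postmortem, so it must come first — holds.
Mira is required at Budget and at Kickoff — holds.
Postmortem must start at one of 3pm through 7pm (inclusive) — holds.
Standup is only available from 2pm onward — holds.
Nico needs to be at both Budget and Postmortem — holds.
Budget must start at one of 3pm through 5pm (inclusive) — holds.
The latest acceptable start time for Legal is 2pm — holds.
There are 2 rooms available — holds.
The Standup can't start until after the Postmortem — holds.

Valid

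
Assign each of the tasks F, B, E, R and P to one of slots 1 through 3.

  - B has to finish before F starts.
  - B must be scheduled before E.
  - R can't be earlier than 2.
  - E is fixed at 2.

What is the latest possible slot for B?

1

Downstream work caps B at 1.
B at 1 is achievable: F -> 2, B -> 1, E -> 2, R -> 2, P -> 1.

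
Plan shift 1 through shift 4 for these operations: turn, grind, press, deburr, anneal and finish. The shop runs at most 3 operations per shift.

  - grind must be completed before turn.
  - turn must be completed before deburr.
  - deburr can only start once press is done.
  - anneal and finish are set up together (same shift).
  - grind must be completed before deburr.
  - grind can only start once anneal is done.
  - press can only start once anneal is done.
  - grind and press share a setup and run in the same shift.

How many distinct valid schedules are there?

Enumerating: anneal=shift 1; grind=shift 2; turn=shift 3; deburr=shift 4; press=shift 2; finish=shift 1.

1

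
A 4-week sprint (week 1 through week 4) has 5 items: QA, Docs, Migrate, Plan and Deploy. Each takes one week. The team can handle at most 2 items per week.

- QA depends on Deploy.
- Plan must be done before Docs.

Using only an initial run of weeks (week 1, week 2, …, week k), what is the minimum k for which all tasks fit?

The precedence chain requires at least 2 distinct weeks.
With at most 2 per week and 5 tasks, at least 3 weeks are needed.
3 works (last occupied week: week 3): for example Plan in week 1; Docs in week 2; QA in week 2; Migrate in week 3; Deploy in week 1.

3 weeks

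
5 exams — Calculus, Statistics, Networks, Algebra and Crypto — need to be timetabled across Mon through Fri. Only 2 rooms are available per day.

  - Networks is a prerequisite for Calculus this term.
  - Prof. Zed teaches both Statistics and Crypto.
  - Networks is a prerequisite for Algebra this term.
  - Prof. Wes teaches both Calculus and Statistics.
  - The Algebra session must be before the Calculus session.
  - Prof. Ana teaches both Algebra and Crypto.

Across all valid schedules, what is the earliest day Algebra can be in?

Tue

Precedence pushes Algebra to at least Tue; downstream work caps Algebra at Thu.
Algebra at Tue is achievable: Crypto=Wed; Statistics=Mon; Networks=Mon; Algebra=Tue; Calculus=Wed.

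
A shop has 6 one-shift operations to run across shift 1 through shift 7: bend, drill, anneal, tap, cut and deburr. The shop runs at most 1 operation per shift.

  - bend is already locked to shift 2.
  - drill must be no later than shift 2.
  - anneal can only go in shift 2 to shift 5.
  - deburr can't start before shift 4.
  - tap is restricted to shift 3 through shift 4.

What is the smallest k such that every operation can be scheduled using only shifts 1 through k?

With at most 1 per shift and 6 operations, at least 6 shifts are needed.
deburr can't be placed before shift 4, so the schedule must run through at least shift 4.
6 works (last occupied shift: shift 6): for example cut in shift 6, drill in shift 1, tap in shift 3, deburr in shift 4, bend in shift 2, anneal in shift 5.

6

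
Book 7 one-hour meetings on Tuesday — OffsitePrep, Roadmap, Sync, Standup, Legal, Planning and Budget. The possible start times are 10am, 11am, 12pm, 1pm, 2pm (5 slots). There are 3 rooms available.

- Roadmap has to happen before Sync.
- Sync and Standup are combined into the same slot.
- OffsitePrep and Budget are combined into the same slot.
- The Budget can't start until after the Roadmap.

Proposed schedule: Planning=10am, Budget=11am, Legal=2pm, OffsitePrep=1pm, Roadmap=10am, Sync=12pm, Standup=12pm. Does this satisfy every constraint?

There are 3 rooms available — holds.
The Budget can't start until after the Roadmap — holds.
Sync and Standup are combined into the same slot — holds.
OffsitePrep and Budget are combined into the same slot — violated.
Roadmap has to happen before Sync — holds.

Invalid. OffsitePrep and Budget are combined into the same slot.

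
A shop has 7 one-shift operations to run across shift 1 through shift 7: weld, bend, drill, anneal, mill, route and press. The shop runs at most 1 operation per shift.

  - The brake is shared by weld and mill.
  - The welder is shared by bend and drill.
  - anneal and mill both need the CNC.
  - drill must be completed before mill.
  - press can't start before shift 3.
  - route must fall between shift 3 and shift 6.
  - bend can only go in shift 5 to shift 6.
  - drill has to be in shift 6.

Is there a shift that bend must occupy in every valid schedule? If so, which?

bend's window is shift 5–shift 6.
drill is fixed at shift 6, and bend can't share a shift with drill.
So bend must be shift 5.

shift 5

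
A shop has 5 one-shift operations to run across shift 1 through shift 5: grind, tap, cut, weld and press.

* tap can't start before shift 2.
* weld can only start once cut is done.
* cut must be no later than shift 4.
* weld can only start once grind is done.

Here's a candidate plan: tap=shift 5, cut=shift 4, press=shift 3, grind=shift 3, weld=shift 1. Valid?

Invalid. weld can only start once cut is done.

tap can't start before shift 2 — holds.
cut must be no later than shift 4 — holds.
weld can only start once cut is done — violated.
weld can only start once grind is done — violated.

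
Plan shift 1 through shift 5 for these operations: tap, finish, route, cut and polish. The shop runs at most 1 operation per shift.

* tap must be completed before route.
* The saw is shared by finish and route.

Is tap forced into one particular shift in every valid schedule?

tap can be shift 1 (e.g. route -> shift 2; finish -> shift 3; polish -> shift 5; cut -> shift 4; tap -> shift 1) or shift 2 (e.g. cut=shift 4, finish=shift 1, tap=shift 2, route=shift 3, polish=shift 5).

No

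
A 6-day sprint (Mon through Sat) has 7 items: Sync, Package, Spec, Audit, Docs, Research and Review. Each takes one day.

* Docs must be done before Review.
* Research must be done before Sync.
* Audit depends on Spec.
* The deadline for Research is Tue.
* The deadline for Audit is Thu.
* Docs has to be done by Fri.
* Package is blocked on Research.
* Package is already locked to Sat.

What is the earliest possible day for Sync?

Tue

Precedence pushes Sync to at least Tue.
Sync at Tue is achievable: Review=Tue; Package=Sat; Sync=Tue; Docs=Mon; Spec=Mon; Audit=Tue; Research=Mon.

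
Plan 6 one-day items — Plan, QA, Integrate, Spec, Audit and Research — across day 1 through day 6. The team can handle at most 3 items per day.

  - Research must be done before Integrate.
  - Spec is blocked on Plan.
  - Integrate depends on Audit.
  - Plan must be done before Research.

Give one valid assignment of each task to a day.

Plan in day 1; QA in day 1; Spec in day 2; Audit in day 1; Integrate in day 3; Research in day 2

Checking: Plan(day 1) before Research(day 2); Research(day 2) before Integrate(day 3); Plan(day 1) before Spec(day 2); Audit(day 1) before Integrate(day 3); max 3 per day (cap 3).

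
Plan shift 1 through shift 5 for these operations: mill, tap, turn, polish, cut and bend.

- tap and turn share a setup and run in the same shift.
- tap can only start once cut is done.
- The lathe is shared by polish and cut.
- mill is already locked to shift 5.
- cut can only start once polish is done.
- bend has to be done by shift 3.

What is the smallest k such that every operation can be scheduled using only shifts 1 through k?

The precedence chain requires at least 3 distinct shifts.
mill can't be placed before shift 5, so the schedule must run through at least shift 5.
5 works (last occupied shift: shift 5): for example bend=shift 1; tap=shift 3; polish=shift 1; cut=shift 2; mill=shift 5; turn=shift 3.

5 shifts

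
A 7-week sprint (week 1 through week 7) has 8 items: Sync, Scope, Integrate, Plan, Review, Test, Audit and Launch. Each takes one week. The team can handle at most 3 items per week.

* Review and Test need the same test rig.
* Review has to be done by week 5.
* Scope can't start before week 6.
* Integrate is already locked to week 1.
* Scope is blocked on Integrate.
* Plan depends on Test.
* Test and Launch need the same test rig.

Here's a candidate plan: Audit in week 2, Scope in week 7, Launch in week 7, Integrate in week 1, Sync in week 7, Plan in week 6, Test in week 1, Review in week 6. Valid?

Plan depends on Test — holds.
Review has to be done by week 5 — violated.
Integrate is already locked to week 1 — holds.
Scope can't start before week 6 — holds.
Scope is blocked on Integrate — holds.
Test and Launch need the same test rig — holds.
Review and Test need the same test rig — holds.
The team can handle at most 3 items per week — holds.

No. Review has to be done by week 5 is not satisfied.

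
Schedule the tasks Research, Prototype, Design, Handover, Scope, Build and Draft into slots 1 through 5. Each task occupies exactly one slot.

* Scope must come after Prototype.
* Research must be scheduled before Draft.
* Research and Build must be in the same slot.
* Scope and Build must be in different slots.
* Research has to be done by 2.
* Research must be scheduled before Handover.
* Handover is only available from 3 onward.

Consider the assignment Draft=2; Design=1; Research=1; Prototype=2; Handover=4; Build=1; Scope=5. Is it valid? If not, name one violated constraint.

Research must be scheduled before Handover — holds.
Scope and Build must be in different slots — holds.
Research has to be done by 2 — holds.
Research must be scheduled before Draft — holds.
Research and Build must be in the same slot — holds.
Scope must come after Prototype — holds.
Handover is only available from 3 onward — holds.

Yes, all constraints hold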